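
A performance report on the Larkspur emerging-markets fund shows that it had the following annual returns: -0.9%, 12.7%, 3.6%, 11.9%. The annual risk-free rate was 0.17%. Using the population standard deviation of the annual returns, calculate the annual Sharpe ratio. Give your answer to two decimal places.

μ = (-0.9 + 12.7 + 3.6 + 11.9) / 4 = 27.30 / 4 = 6.8250%
Σ(r − μ)² = (-0.9 − 6.8250)² + (12.7 − 6.8250)² + (3.6 − 6.8250)² + … = 130.3475
population σ = √(130.3475 / 4) = √32.5869 = 5.7085%
Sharpe = (μ − rf) / σ = (6.8250 − 0.17) / 5.7085 = 6.6550 / 5.7085 = 1.1658

1.17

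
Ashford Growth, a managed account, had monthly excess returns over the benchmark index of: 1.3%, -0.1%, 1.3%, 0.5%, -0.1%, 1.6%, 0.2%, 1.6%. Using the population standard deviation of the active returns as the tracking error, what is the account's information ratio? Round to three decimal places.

1.135

r̄ = (1.3 − 0.1 + 1.3 + 0.5 − 0.1 + 1.6 + 0.2 + 1.6) / 8 = 0.7875%
Σ(r − r̄)² = (1.3 − 0.7875)² + (-0.1 − 0.7875)² + … = 3.8488
σ = √[3.8488 / 8] = 0.6936%
IR = r̄ / tracking error = 0.7875 / 0.6936 = 1.1354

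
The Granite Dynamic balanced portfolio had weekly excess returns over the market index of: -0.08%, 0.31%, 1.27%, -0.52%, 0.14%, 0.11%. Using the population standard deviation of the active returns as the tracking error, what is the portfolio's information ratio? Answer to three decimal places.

μ = (-0.08 + 0.31 + 1.27 − 0.52 + 0.14 + 0.11) / 6 = 1.230 / 6 = 0.2050%
Population std dev = √[1.7654 / 6] = 0.5424%
IR = μ / tracking error = 0.2050 / 0.5424 = 0.3779

0.378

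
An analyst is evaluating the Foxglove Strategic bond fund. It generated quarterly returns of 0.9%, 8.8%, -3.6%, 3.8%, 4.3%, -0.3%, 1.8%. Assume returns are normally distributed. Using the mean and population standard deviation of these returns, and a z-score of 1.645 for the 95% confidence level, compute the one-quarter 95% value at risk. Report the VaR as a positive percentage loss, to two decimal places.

3.73

Mean return r̄ = 15.70 / 7 = 2.2429%
Σ(r − r̄)² = 92.2571; population σ = √(92.2571/7) = 3.6304%
VaR = −(r̄ − z·σ) = −(2.2429 − 1.645 × 3.6304) = −(-3.7291) = 3.7291%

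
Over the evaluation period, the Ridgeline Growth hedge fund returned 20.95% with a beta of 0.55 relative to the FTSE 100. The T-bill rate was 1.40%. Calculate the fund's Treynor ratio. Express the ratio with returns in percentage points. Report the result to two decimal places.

35.55

Treynor = (Rp − Rf) / β = (20.95% − 1.40%) / 0.55 = 19.55 / 0.55 = 35.5455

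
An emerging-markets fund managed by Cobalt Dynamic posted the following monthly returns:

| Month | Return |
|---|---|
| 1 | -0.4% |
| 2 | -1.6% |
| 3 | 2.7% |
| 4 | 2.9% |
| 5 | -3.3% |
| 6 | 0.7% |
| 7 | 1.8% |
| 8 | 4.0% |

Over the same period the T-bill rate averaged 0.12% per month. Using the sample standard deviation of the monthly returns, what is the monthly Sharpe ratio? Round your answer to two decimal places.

r̄ = (-0.4 − 1.6 + 2.7 + 2.9 − 3.3 + 0.7 + 1.8 + 4) / 8 = 6.80 / 8 = 0.8500%
Σ(r − r̄)² = (-0.4 − 0.8500)² + (-1.6 − 0.8500)² + … = 43.2600
sample σ = √(43.2600 / 7) = √6.1800 = 2.4860%
Sharpe = (r̄ − rf) / σ = (0.8500 − 0.12) / 2.4860 = 0.7300 / 2.4860 = 0.2936

0.29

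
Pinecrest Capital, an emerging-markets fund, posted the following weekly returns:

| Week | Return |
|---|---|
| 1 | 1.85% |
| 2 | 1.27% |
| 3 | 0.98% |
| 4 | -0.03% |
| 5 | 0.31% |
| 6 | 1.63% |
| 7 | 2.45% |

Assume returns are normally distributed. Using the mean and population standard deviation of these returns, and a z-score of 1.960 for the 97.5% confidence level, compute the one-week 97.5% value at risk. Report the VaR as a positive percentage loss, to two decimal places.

r̄ = (1.85 + 1.27 + 0.98 − 0.03 + 0.31 + 1.63 + 2.45) / 7 = 8.460 / 7 = 1.2086%
Σ(r − r̄)² = (1.85 − 1.2086)² + (1.27 − 1.2086)² + … = 4.5277
σ = √[4.5277 / 7] = 0.8042%
VaR = −(r̄ − z·σ) = −(1.2086 − 1.960 × 0.8042) = −(-0.3676) = 0.3676%

0.37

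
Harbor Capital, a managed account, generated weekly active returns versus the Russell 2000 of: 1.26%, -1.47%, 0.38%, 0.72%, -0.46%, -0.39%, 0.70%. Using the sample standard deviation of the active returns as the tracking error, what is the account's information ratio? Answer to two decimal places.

0.11

r̄ = (1.26 − 1.47 + 0.38 + 0.72 − 0.46 − 0.39 + 0.7) / 7 = 0.1057%
Σ(r − r̄)² = 5.1868; sample σ = √(5.1868/6) = 0.9298%
IR = r̄ / tracking error = 0.1057 / 0.9298 = 0.1137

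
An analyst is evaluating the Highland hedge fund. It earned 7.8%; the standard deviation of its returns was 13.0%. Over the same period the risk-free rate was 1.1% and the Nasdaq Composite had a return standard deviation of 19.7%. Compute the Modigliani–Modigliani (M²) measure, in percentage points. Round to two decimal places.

Sharpe = (Rp − Rf) / σp = (7.8% − 1.1%) / 13.0% = 0.5154
M² = Rf + Sharpe × σm = 1.1% + 0.5154 × 19.7% = 11.2534%

11.25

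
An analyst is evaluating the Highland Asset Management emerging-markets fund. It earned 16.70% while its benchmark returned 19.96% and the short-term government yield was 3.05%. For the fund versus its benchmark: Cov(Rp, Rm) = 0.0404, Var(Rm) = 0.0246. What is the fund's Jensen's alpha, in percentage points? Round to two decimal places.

-14.12

β = Cov / Var = 0.0404 / 0.0246 = 1.6423
E[R] = Rf + β(Rm − Rf) = 3.05% + 1.6423 × (19.96% − 3.05%) = 30.8213%
α = Rp − E[R] = 16.70% − 30.8213% = -14.1213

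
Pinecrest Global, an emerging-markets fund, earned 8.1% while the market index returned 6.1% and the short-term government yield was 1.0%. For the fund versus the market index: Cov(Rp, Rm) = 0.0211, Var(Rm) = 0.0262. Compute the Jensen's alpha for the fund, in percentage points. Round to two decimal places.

2.99

β = Cov / Var = 0.0211 / 0.0262 = 0.8053
E[R] = Rf + β(Rm − Rf) = 1.0% + 0.8053 × (6.1% − 1.0%) = 5.1070%
α = Rp − E[R] = 8.1% − 5.1070% = 2.9930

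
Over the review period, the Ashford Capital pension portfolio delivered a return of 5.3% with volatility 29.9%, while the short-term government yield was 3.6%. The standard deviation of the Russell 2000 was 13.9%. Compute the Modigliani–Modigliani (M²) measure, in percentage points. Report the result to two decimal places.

4.39

Sharpe = (Rp − Rf) / σp = (5.3% − 3.6%) / 29.9% = 0.0569
M² = Rf + Sharpe × σm = 3.6% + 0.0569 × 13.9% = 4.3909%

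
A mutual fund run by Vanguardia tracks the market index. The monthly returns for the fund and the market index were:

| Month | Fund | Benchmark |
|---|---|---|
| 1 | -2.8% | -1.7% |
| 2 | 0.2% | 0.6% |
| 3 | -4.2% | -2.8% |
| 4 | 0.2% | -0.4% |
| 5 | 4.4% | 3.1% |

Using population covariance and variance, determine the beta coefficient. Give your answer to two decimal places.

1.44

r̄p = -0.4400%,  r̄m = -0.2400%
Cov = Σ(rp − r̄p)(rm − r̄m) / 5 = 5.9344
Var(rm) = Σ(rm − r̄m)² / 5 = 4.1144
β = Cov / Var = 5.9344 / 4.1144 = 1.4423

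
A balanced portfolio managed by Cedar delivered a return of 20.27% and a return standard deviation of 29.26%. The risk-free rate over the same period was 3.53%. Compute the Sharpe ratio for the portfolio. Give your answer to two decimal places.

0.57

Sharpe = (Rp − Rf) / σp = (20.27% − 3.53%) / 29.26% = 16.74% / 29.26% = 0.5721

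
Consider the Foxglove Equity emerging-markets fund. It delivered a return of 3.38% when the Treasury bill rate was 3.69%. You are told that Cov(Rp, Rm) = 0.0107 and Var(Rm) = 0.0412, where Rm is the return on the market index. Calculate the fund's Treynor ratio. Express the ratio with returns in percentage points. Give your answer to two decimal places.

-1.19

β = Cov / Var = 0.0107 / 0.0412 = 0.2597
Treynor = (Rp − Rf) / β = (3.38% − 3.69%) / 0.2597 = -0.31 / 0.2597 = -1.1937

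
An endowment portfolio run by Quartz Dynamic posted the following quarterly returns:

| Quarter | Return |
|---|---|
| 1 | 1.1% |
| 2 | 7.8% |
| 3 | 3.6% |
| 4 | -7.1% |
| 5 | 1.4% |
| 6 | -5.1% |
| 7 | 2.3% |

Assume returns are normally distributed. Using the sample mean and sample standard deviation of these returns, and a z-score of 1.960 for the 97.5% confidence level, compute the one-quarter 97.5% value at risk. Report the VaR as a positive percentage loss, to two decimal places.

9.44

r̄ = (1.1 + 7.8 + 3.6 − 7.1 + 1.4 − 5.1 + 2.3) / 7 = 4.00 / 7 = 0.5714%
Σ(r − r̄)² = (1.1 − 0.5714)² + (7.8 − 0.5714)² + (3.6 − 0.5714)² + … = 156.3943
σ = √[156.3943 / 6] = 5.1055%
VaR = −(r̄ − z·σ) = −(0.5714 − 1.960 × 5.1055) = −(-9.4354) = 9.4354%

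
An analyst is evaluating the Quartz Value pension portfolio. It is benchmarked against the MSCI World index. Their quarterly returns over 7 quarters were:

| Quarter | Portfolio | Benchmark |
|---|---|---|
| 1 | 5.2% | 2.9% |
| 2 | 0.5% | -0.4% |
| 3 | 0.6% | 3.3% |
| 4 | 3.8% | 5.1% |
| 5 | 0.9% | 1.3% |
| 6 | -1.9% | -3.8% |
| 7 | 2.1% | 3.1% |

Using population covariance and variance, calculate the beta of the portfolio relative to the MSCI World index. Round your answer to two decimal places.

r̄p = 1.6000%,  r̄m = 1.6429%
Cov = Σ(rp − r̄p)(rm − r̄m) / 7 = 4.6771
Var(rm) = Σ(rm − r̄m)² / 7 = 7.4739
β = Cov / Var = 4.6771 / 7.4739 = 0.6258

0.63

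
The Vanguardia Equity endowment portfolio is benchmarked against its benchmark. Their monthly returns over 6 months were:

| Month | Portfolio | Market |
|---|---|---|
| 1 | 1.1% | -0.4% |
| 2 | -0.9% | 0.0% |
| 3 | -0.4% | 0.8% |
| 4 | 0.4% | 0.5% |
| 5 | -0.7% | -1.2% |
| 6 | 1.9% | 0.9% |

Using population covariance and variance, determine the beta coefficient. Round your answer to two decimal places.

0.57

r̄p = 0.2333%,  r̄m = 0.1000%
Cov = Σ(rp − r̄p)(rm − r̄m) / 6 = 0.3083
Var(rm) = Σ(rm − r̄m)² / 6 = 0.5400
β = Cov / Var = 0.3083 / 0.5400 = 0.5709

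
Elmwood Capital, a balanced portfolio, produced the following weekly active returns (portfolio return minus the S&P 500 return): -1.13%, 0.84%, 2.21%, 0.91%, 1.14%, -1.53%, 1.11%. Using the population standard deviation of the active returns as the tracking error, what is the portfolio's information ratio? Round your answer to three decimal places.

Mean return r̄ = 3.550 / 7 = 0.5071%
Σ(r − r̄)² = 10.7669; population σ = √(10.7669/7) = 1.2402%
IR = r̄ / tracking error = 0.5071 / 1.2402 = 0.4089

0.409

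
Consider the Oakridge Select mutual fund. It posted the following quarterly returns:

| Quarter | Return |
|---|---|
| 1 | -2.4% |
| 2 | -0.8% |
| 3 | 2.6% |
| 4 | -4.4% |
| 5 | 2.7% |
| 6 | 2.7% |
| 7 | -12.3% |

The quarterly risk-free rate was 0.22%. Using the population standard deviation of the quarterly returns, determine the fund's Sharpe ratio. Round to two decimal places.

-0.38

μ = (-2.4 − 0.8 + 2.6 − 4.4 + 2.7 + 2.7 − 12.3) / 7 = -11.90 / 7 = -1.7000%
Σ(r − μ)² = 178.1600; population σ = √(178.1600/7) = 5.0449%
Sharpe = (μ − rf) / σ = (-1.7000 − 0.22) / 5.0449 = -1.9200 / 5.0449 = -0.3806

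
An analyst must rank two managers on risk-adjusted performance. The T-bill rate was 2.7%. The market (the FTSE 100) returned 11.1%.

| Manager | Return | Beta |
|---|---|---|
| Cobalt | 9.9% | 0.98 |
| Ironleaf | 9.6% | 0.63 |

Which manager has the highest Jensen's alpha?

Cobalt: α = 9.9% − [2.7% + 0.98 × (11.1% − 2.7%)] = -1.032
Ironleaf: α = 9.6% − [2.7% + 0.63 × (11.1% − 2.7%)] = 1.608
Highest: Ironleaf (1.608).

Ironleaf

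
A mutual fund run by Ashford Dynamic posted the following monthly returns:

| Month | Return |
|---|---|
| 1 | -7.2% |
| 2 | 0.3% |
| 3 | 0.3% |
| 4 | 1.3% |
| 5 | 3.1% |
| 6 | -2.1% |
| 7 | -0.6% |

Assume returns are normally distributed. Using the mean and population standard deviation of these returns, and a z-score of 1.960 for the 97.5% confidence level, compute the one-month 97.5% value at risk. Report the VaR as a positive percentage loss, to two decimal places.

6.66

r̄ = (-7.2 + 0.3 + 0.3 + 1.3 + 3.1 − 2.1 − 0.6) / 7 = -0.7000%
Σ(r − r̄)² = 64.6600; population σ = √(64.6600/7) = 3.0393%
VaR = −(r̄ − z·σ) = −(-0.7000 − 1.960 × 3.0393) = −(-6.6570) = 6.6570%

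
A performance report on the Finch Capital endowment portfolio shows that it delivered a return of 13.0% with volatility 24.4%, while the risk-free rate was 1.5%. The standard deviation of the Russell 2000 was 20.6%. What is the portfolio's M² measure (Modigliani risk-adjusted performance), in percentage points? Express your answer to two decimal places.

11.21

Sharpe = (Rp − Rf) / σp = (13.0% − 1.5%) / 24.4% = 0.4713
M² = Rf + Sharpe × σm = 1.5% + 0.4713 × 20.6% = 11.2088%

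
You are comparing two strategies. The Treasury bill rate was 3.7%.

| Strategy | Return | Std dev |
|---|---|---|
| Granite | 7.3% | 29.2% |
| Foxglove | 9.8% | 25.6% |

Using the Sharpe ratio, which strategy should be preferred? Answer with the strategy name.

Granite: Sharpe ratio = (7.3% − 3.7%) / 29.2% = 0.123
Foxglove: Sharpe ratio = (9.8% − 3.7%) / 25.6% = 0.238
Highest: Foxglove (0.238).

Foxglove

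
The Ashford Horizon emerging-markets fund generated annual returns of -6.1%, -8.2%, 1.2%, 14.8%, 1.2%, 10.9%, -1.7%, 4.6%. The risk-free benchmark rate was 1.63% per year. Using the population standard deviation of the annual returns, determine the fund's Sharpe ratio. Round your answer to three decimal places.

r̄ = (-6.1 − 8.2 + 1.2 + 14.8 + 1.2 + 10.9 − 1.7 + 4.6) / 8 = 16.70 / 8 = 2.0875%
Σ(r − r̄)² = 434.3688; population σ = √(434.3688/8) = 7.3686%
Sharpe = (r̄ − rf) / σ = (2.0875 − 1.63) / 7.3686 = 0.4575 / 7.3686 = 0.0621

0.062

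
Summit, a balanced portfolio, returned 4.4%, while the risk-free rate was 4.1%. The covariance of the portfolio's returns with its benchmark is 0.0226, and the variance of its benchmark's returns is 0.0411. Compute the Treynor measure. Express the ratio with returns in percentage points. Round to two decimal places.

β = Cov / Var = 0.0226 / 0.0411 = 0.5499
Treynor = (Rp − Rf) / β = (4.4% − 4.1%) / 0.5499 = 0.30 / 0.5499 = 0.5456

0.55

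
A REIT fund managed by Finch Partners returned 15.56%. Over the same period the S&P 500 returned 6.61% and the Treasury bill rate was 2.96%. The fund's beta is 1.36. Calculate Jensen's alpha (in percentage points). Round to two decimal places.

7.64

CAPM expected return = Rf + β(Rm − Rf) = 2.96% + 1.36 × (6.61% − 2.96%) = 2.96 + 1.36 × 3.65 = 7.9240%
Jensen's α = Rp − E[R] = 15.56% − 7.9240% = 7.6360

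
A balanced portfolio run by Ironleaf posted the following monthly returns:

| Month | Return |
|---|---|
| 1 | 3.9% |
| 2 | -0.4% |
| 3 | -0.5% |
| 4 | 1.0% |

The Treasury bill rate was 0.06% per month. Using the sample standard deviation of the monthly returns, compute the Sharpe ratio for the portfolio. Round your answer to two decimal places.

0.46

r̄ = (3.9 − 0.4 − 0.5 + 1) / 4 = 1.0000%
Σ(r − r̄)² = (3.9 − 1.0000)² + (-0.4 − 1.0000)² + (-0.5 − 1.0000)² + … = 12.6200
sample σ = √(12.6200 / 3) = √4.2067 = 2.0510%
Sharpe = (r̄ − rf) / σ = (1.0000 − 0.06) / 2.0510 = 0.9400 / 2.0510 = 0.4583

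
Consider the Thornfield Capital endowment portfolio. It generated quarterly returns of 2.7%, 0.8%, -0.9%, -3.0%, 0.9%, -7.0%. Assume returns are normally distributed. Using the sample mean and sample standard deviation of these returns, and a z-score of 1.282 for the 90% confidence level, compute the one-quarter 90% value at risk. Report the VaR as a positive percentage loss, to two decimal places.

5.54

r̄ = (2.7 + 0.8 − 0.9 − 3 + 0.9 − 7) / 6 = -1.0833%
Sample std dev = √[60.5083 / 5] = 3.4787%
VaR = −(r̄ − z·σ) = −(-1.0833 − 1.282 × 3.4787) = −(-5.5430) = 5.5430%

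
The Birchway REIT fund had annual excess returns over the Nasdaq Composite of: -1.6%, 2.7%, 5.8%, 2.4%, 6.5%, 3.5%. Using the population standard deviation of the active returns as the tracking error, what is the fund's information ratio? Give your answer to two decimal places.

r̄ = (-1.6 + 2.7 + 5.8 + 2.4 + 6.5 + 3.5) / 6 = 19.30 / 6 = 3.2167%
Population σ = √[Σ(r − r̄)² / 6] = √[41.6683 / 6] = √6.9447 = 2.6353%
IR = r̄ / tracking error = 3.2167 / 2.6353 = 1.2206

1.22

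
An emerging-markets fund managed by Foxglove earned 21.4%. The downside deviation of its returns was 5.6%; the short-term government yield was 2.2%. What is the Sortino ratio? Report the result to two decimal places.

Sortino = (Rp − Rf) / σd = (21.4% − 2.2%) / 5.6% = 19.20% / 5.6% = 3.4286

3.43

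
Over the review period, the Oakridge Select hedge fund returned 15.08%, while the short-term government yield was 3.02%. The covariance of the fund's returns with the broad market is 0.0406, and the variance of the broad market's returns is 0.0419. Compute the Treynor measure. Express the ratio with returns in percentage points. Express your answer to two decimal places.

β = Cov / Var = 0.0406 / 0.0419 = 0.9690
Treynor = (Rp − Rf) / β = (15.08% − 3.02%) / 0.9690 = 12.06 / 0.9690 = 12.4458

12.45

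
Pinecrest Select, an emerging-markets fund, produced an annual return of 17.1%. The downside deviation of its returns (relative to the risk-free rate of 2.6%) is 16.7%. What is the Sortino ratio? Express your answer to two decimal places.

0.87

Sortino = (Rp − Rf) / σd = (17.1% − 2.6%) / 16.7% = 14.50% / 16.7% = 0.8683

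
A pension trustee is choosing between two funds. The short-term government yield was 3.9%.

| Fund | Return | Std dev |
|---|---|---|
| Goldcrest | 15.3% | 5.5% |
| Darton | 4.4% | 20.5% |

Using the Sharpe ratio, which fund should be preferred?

Goldcrest: Sharpe ratio = (15.3% − 3.9%) / 5.5% = 2.073
Darton: Sharpe ratio = (4.4% − 3.9%) / 20.5% = 0.024
Highest: Goldcrest (2.073).

Goldcrest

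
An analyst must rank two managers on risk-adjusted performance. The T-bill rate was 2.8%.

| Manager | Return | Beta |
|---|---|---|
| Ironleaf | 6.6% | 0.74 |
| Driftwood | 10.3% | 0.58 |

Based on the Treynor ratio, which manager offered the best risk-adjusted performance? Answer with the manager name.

Driftwood

Ironleaf: Treynor = (6.6% − 2.8%) / 0.74 = 5.135
Driftwood: Treynor = (10.3% − 2.8%) / 0.58 = 12.931
Highest: Driftwood (12.931).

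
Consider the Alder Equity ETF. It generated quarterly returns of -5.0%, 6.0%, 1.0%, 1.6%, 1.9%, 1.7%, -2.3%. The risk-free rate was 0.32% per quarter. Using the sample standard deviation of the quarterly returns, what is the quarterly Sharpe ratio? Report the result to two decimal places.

0.11

μ = (-5 + 6 + 1 + 1.6 + 1.9 + 1.7 − 2.3) / 7 = 4.90 / 7 = 0.7000%
Σ(r − μ)² = 72.9200; sample σ = √(72.9200/6) = 3.4862%
Sharpe = (μ − rf) / σ = (0.7000 − 0.32) / 3.4862 = 0.3800 / 3.4862 = 0.1090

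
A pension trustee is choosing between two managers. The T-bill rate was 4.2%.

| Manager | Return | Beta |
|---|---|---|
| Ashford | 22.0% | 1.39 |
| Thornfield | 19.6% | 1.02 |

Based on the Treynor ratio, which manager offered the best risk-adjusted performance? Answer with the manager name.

Ashford: Treynor = (22.0% − 4.2%) / 1.39 = 12.806
Thornfield: Treynor = (19.6% − 4.2%) / 1.02 = 15.098
Highest: Thornfield (15.098).

Thornfield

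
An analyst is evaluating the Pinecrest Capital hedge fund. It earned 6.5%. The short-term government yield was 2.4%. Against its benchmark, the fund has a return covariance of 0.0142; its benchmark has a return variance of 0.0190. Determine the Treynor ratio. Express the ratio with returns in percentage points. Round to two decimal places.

β = Cov / Var = 0.0142 / 0.0190 = 0.7474
Treynor = (Rp − Rf) / β = (6.5% − 2.4%) / 0.7474 = 4.10 / 0.7474 = 5.4857

5.49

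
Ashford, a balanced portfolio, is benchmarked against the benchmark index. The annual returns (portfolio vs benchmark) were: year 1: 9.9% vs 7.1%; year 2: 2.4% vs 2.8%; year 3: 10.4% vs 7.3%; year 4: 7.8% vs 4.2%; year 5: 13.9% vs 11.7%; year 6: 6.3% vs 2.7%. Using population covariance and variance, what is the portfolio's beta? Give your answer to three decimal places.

1.051

r̄p = 8.4500%,  r̄m = 5.9667%
Cov = Σ(rp − r̄p)(rm − r̄m) / 6 = 10.4700
Var(rm) = Σ(rm − r̄m)² / 6 = 9.9589
β = Cov / Var = 10.4700 / 9.9589 = 1.0513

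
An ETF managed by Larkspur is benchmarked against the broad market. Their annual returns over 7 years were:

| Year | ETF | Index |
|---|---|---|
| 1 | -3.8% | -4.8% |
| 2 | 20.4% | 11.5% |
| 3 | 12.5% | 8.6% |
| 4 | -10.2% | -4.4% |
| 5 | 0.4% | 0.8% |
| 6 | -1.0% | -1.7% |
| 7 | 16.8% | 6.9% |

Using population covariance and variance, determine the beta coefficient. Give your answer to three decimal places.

1.693

r̄p = 5.0143%,  r̄m = 2.4143%
Cov = Σ(rp − r̄p)(rm − r̄m) / 7 = 62.6312
Var(rm) = Σ(rm − r̄m)² / 7 = 36.9927
β = Cov / Var = 62.6312 / 36.9927 = 1.6931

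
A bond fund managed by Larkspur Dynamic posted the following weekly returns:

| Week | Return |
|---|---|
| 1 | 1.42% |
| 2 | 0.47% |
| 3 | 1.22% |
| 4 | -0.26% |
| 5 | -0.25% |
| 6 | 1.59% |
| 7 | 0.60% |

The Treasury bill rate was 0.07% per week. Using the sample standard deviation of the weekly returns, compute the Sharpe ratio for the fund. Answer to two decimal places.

r̄ = (1.42 + 0.47 + 1.22 − 0.26 − 0.25 + 1.59 + 0.6) / 7 = 4.790 / 7 = 0.6843%
Σ(r − r̄)² = 3.4662; sample σ = √(3.4662/6) = 0.7601%
Sharpe = (r̄ − rf) / σ = (0.6843 − 0.07) / 0.7601 = 0.6143 / 0.7601 = 0.8082

0.81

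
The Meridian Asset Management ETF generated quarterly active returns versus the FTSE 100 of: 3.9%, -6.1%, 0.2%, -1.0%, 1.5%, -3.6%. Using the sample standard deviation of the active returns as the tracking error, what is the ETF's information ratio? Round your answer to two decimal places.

-0.24

μ = (3.9 − 6.1 + 0.2 − 1 + 1.5 − 3.6) / 6 = -0.8500%
Σ(r − μ)² = (3.9 − (-0.8500))² + (-6.1 − (-0.8500))² + … = 64.3350
σ = √[64.3350 / 5] = 3.5871%
IR = μ / tracking error = -0.8500 / 3.5871 = -0.2370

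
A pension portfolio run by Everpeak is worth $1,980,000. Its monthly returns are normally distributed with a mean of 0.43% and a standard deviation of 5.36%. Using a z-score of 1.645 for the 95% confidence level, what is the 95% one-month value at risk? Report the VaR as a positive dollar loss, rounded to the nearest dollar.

Return at the 95% tail: μ − z·σ = 0.43% − 1.645 × 5.36% = 0.43 − 8.8172 = -8.3872%
VaR = −(-8.3872%) × $1,980,000 = 8.3872% × $1,980,000 = $166,067

$166,067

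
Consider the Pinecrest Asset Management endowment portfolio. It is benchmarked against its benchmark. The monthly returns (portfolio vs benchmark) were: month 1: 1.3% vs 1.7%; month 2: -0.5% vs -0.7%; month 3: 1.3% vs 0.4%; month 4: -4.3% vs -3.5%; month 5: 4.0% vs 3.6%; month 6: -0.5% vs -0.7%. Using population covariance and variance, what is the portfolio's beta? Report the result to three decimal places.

1.123

r̄p = 0.2167%,  r̄m = 0.1333%
Cov = Σ(rp − r̄p)(rm − r̄m) / 6 = 5.4511
Var(rm) = Σ(rm − r̄m)² / 6 = 4.8556
β = Cov / Var = 5.4511 / 4.8556 = 1.1226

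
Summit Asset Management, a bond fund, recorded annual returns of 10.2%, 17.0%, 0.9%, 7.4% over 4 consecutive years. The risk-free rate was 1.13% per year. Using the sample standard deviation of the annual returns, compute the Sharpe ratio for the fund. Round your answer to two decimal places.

Mean return μ = 35.50 / 4 = 8.8750%
Sample std dev = √[133.5475 / 3] = 6.6720%
Sharpe = (μ − rf) / σ = (8.8750 − 1.13) / 6.6720 = 7.7450 / 6.6720 = 1.1608

1.16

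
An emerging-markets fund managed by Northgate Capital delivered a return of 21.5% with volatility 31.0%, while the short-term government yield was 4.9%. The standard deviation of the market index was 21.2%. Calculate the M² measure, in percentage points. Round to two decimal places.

Sharpe = (Rp − Rf) / σp = (21.5% − 4.9%) / 31.0% = 0.5355
M² = Rf + Sharpe × σm = 4.9% + 0.5355 × 21.2% = 16.2526%

16.25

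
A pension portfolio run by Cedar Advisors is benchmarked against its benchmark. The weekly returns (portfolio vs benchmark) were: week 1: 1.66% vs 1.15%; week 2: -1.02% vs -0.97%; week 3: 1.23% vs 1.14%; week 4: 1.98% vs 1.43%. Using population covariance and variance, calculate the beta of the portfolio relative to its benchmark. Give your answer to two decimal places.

r̄p = 0.9625%,  r̄m = 0.6875%
Cov = Σ(rp − r̄p)(rm − r̄m) / 4 = 1.1213
Var(rm) = Σ(rm − r̄m)² / 4 = 0.9293
β = Cov / Var = 1.1213 / 0.9293 = 1.2066

1.21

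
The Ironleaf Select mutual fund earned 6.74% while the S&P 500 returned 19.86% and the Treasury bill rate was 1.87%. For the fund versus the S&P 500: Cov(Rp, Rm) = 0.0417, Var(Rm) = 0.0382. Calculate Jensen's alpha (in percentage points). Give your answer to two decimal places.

β = Cov / Var = 0.0417 / 0.0382 = 1.0916
E[R] = Rf + β(Rm − Rf) = 1.87% + 1.0916 × (19.86% − 1.87%) = 21.5079%
α = Rp − E[R] = 6.74% − 21.5079% = -14.7679

-14.77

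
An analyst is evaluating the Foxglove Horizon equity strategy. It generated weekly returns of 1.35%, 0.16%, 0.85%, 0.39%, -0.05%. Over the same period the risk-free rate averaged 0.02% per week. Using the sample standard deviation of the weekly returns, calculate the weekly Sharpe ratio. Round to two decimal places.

0.92

r̄ = (1.35 + 0.16 + 0.85 + 0.39 − 0.05) / 5 = 2.700 / 5 = 0.5400%
Sample σ = √[Σ(r − r̄)² / 4] = √[1.2672 / 4] = √0.3168 = 0.5628%
Sharpe = (r̄ − rf) / σ = (0.5400 − 0.02) / 0.5628 = 0.5200 / 0.5628 = 0.9240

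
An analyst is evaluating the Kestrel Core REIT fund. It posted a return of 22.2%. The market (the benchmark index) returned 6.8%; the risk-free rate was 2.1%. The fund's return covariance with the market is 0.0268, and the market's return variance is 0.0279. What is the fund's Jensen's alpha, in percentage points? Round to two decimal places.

β = Cov / Var = 0.0268 / 0.0279 = 0.9606
E[R] = Rf + β(Rm − Rf) = 2.1% + 0.9606 × (6.8% − 2.1%) = 6.6148%
α = Rp − E[R] = 22.2% − 6.6148% = 15.5852

15.59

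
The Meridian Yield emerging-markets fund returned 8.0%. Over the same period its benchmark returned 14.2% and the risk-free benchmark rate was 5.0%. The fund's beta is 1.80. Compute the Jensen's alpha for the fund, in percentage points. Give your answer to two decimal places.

-13.56

CAPM expected return = Rf + β(Rm − Rf) = 5.0% + 1.80 × (14.2% − 5.0%) = 5 + 1.80 × 9.20 = 21.5600%
Jensen's α = Rp − E[R] = 8.0% − 21.5600% = -13.5600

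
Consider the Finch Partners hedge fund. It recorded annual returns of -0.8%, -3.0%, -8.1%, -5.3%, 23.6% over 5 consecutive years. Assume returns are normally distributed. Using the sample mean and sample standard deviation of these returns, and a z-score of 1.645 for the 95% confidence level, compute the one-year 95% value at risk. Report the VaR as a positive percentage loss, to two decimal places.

19.72

Mean return r̄ = 6.40 / 5 = 1.2800%
Sample std dev = √[652.1080 / 4] = 12.7682%
VaR = −(r̄ − z·σ) = −(1.2800 − 1.645 × 12.7682) = −(-19.7237) = 19.7237%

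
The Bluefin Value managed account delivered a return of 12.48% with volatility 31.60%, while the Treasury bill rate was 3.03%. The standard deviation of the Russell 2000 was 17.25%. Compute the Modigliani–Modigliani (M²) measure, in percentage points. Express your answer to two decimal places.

8.19

Sharpe = (Rp − Rf) / σp = (12.48% − 3.03%) / 31.60% = 0.2991
M² = Rf + Sharpe × σm = 3.03% + 0.2991 × 17.25% = 8.1895%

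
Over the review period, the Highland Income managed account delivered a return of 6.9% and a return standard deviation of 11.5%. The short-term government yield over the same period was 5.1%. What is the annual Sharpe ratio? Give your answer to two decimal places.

0.16

Sharpe = (Rp − Rf) / σp = (6.9% − 5.1%) / 11.5% = 1.80% / 11.5% = 0.1565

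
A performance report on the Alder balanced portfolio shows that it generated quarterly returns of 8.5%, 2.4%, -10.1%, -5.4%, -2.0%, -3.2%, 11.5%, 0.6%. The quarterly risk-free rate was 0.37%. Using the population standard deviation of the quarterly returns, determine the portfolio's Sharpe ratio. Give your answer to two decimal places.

r̄ = (8.5 + 2.4 − 10.1 − 5.4 − 2 − 3.2 + 11.5 + 0.6) / 8 = 2.30 / 8 = 0.2875%
Population σ = √[Σ(r − r̄)² / 8] = √[355.3688 / 8] = √44.4211 = 6.6649%
Sharpe = (r̄ − rf) / σ = (0.2875 − 0.37) / 6.6649 = -0.0825 / 6.6649 = -0.0124

-0.01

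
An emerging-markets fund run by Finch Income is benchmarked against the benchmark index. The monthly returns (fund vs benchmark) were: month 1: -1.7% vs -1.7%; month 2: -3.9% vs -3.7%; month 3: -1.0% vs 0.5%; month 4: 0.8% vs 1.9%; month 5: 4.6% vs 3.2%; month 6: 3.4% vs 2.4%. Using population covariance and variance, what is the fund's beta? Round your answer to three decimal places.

r̄p = 0.3667%,  r̄m = 0.4333%
Cov = Σ(rp − r̄p)(rm − r̄m) / 6 = 6.7111
Var(rm) = Σ(rm − r̄m)² / 6 = 5.8856
β = Cov / Var = 6.7111 / 5.8856 = 1.1403

1.140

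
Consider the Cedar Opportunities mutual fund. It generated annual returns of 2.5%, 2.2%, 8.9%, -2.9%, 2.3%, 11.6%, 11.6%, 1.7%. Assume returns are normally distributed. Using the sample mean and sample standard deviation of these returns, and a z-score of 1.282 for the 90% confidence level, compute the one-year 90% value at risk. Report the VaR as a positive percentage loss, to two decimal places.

r̄ = (2.5 + 2.2 + 8.9 − 2.9 + 2.3 + 11.6 + 11.6 + 1.7) / 8 = 4.7375%
Sample σ = √[Σ(r − r̄)² / 7] = √[196.4588 / 7] = √28.0655 = 5.2977%
VaR = −(r̄ − z·σ) = −(4.7375 − 1.282 × 5.2977) = −(-2.0542) = 2.0542%

2.05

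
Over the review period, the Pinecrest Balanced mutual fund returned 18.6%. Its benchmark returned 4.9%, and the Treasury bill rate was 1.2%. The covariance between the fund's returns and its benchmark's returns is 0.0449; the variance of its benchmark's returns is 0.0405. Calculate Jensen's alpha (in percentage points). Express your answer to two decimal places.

13.30

β = Cov / Var = 0.0449 / 0.0405 = 1.1086
E[R] = Rf + β(Rm − Rf) = 1.2% + 1.1086 × (4.9% − 1.2%) = 5.3018%
α = Rp − E[R] = 18.6% − 5.3018% = 13.2982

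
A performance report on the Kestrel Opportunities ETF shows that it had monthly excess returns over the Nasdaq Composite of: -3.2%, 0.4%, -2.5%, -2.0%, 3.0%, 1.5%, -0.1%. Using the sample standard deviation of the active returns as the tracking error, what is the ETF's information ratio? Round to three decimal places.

Mean return r̄ = -2.90 / 7 = -0.4143%
Sample σ = √[Σ(r − r̄)² / 6] = √[30.7086 / 6] = √5.1181 = 2.2623%
IR = r̄ / tracking error = -0.4143 / 2.2623 = -0.1831

-0.183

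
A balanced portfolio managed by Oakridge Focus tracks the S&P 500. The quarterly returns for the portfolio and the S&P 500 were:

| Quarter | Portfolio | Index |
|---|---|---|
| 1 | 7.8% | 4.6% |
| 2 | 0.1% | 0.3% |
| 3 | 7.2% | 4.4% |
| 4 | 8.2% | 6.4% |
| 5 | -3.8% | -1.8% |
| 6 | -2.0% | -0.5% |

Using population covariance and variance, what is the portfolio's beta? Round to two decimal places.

r̄p = 2.9167%,  r̄m = 2.2333%
Cov = Σ(rp − r̄p)(rm − r̄m) / 6 = 14.8044
Var(rm) = Σ(rm − r̄m)² / 6 = 9.1889
β = Cov / Var = 14.8044 / 9.1889 = 1.6111

1.61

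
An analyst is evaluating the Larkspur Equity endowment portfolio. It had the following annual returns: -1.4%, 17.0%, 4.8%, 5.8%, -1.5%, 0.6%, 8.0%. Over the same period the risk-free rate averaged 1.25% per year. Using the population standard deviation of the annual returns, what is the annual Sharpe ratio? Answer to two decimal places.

0.58

Mean return r̄ = 33.30 / 7 = 4.7571%
Σ(r − r̄)² = (-1.4 − 4.7571)² + (17 − 4.7571)² + … = 255.8371
population σ = √(255.8371 / 7) = √36.5482 = 6.0455%
Sharpe = (r̄ − rf) / σ = (4.7571 − 1.25) / 6.0455 = 3.5071 / 6.0455 = 0.5801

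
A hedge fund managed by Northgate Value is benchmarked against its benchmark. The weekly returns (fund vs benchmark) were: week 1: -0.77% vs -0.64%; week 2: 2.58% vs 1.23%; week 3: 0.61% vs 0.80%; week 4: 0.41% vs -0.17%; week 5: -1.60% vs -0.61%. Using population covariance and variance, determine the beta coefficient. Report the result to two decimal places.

1.70

r̄p = 0.2460%,  r̄m = 0.1220%
Cov = Σ(rp − r̄p)(rm − r̄m) / 5 = 0.9821
Var(rm) = Σ(rm − r̄m)² / 5 = 0.5778
β = Cov / Var = 0.9821 / 0.5778 = 1.6997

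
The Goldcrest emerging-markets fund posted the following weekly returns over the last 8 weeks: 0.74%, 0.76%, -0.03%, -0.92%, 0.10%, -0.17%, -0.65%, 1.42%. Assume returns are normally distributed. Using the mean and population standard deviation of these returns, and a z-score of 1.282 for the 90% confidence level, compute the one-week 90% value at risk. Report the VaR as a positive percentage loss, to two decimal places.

r̄ = (0.74 + 0.76 − 0.03 − 0.92 + 0.1 − 0.17 − 0.65 + 1.42) / 8 = 1.250 / 8 = 0.1563%
Population σ = √[Σ(r − r̄)² / 8] = √[4.2550 / 8] = √0.5319 = 0.7293%
VaR = −(r̄ − z·σ) = −(0.1563 − 1.282 × 0.7293) = −(-0.7787) = 0.7787%

0.78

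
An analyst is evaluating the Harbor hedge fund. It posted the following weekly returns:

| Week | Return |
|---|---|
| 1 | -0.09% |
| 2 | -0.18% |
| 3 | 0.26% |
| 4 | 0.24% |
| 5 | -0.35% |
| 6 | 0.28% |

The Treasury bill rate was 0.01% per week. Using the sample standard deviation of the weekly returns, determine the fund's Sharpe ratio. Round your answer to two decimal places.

μ = (-0.09 − 0.18 + 0.26 + 0.24 − 0.35 + 0.28) / 6 = 0.160 / 6 = 0.0267%
Σ(r − μ)² = (-0.09 − 0.0267)² + (-0.18 − 0.0267)² + … = 0.3623
sample σ = √(0.3623 / 5) = √0.0725 = 0.2693%
Sharpe = (μ − rf) / σ = (0.0267 − 0.01) / 0.2693 = 0.0167 / 0.2693 = 0.0620

0.06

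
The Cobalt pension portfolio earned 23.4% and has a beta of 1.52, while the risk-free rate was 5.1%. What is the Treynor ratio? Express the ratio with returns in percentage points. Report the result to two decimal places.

Treynor = (Rp − Rf) / β = (23.4% − 5.1%) / 1.52 = 18.30 / 1.52 = 12.0395

12.04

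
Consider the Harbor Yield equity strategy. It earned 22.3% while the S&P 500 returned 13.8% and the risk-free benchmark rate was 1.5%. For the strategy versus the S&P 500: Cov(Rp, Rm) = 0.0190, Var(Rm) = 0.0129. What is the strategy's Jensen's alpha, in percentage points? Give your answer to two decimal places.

2.68

β = Cov / Var = 0.0190 / 0.0129 = 1.4729
E[R] = Rf + β(Rm − Rf) = 1.5% + 1.4729 × (13.8% − 1.5%) = 19.6167%
α = Rp − E[R] = 22.3% − 19.6167% = 2.6833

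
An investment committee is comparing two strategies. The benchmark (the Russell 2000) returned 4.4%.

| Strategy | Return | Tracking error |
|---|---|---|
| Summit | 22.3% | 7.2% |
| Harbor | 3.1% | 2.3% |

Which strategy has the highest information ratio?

Summit

Summit: IR = (22.3% − 4.4%) / 7.2% = 2.486
Harbor: IR = (3.1% − 4.4%) / 2.3% = -0.565
Highest: Summit (2.486).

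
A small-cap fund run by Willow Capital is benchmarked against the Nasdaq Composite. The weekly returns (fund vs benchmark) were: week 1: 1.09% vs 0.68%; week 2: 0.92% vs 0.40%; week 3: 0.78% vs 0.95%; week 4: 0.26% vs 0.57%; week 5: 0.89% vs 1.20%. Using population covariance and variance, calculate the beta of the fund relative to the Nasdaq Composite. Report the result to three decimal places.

0.179

r̄p = 0.7880%,  r̄m = 0.7600%
Cov = Σ(rp − r̄p)(rm − r̄m) / 5 = 0.0144
Var(rm) = Σ(rm − r̄m)² / 5 = 0.0804
β = Cov / Var = 0.0144 / 0.0804 = 0.1791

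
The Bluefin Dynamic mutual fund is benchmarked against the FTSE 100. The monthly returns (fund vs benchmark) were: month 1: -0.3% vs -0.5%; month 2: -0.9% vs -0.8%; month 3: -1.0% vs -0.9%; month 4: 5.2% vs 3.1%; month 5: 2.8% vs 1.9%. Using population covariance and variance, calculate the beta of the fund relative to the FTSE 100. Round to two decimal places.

1.50

r̄p = 1.1600%,  r̄m = 0.5600%
Cov = Σ(rp − r̄p)(rm − r̄m) / 5 = 3.9924
Var(rm) = Σ(rm − r̄m)² / 5 = 2.6704
β = Cov / Var = 3.9924 / 2.6704 = 1.4951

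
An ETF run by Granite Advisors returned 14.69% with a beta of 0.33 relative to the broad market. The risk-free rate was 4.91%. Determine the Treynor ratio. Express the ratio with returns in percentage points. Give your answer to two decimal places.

Treynor = (Rp − Rf) / β = (14.69% − 4.91%) / 0.33 = 9.78 / 0.33 = 29.6364

29.64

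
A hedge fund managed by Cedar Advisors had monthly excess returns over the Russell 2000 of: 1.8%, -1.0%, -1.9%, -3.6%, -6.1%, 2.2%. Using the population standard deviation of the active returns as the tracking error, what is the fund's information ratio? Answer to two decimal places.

-0.49

μ = (1.8 − 1 − 1.9 − 3.6 − 6.1 + 2.2) / 6 = -1.4333%
Population std dev = √[50.5333 / 6] = 2.9021%
IR = μ / tracking error = -1.4333 / 2.9021 = -0.4939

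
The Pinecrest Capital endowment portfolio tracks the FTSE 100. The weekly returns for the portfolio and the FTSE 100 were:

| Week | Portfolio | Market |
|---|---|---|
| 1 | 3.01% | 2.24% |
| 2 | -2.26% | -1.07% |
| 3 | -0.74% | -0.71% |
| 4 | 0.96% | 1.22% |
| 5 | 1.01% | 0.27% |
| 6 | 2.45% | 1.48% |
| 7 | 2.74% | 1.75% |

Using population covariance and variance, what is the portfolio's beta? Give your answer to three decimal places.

r̄p = 1.0243%,  r̄m = 0.7400%
Cov = Σ(rp − r̄p)(rm − r̄m) / 7 = 2.0350
Var(rm) = Σ(rm − r̄m)² / 7 = 1.3782
β = Cov / Var = 2.0350 / 1.3782 = 1.4766

1.477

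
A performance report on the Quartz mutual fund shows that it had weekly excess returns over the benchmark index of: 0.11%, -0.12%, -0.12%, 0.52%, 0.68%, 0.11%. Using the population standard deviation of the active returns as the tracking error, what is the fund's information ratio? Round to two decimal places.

r̄ = (0.11 − 0.12 − 0.12 + 0.52 + 0.68 + 0.11) / 6 = 0.1967%
Σ(r − r̄)² = 0.5537; population σ = √(0.5537/6) = 0.3038%
IR = r̄ / tracking error = 0.1967 / 0.3038 = 0.6475

0.65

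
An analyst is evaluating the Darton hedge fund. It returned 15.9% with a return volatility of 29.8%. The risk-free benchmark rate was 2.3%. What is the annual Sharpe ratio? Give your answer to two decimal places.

Sharpe = (Rp − Rf) / σp = (15.9% − 2.3%) / 29.8% = 13.60% / 29.8% = 0.4564

0.46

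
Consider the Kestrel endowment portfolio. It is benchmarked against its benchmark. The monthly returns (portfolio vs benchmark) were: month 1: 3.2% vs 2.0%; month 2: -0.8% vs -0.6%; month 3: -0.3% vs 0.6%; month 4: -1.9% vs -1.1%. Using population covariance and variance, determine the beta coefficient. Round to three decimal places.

1.527

r̄p = 0.0500%,  r̄m = 0.2250%
Cov = Σ(rp − r̄p)(rm − r̄m) / 4 = 2.1863
Var(rm) = Σ(rm − r̄m)² / 4 = 1.4319
β = Cov / Var = 2.1863 / 1.4319 = 1.5269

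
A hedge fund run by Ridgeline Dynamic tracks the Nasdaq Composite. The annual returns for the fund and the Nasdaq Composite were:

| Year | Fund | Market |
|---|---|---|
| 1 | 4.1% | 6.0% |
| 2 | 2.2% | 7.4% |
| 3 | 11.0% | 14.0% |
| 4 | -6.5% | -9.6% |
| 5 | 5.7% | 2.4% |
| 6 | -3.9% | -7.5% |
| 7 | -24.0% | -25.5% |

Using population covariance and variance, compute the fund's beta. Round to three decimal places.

r̄p = -1.6286%,  r̄m = -1.8286%
Cov = Σ(rp − r̄p)(rm − r̄m) / 7 = 127.3378
Var(rm) = Σ(rm − r̄m)² / 7 = 152.5392
β = Cov / Var = 127.3378 / 152.5392 = 0.8348

0.835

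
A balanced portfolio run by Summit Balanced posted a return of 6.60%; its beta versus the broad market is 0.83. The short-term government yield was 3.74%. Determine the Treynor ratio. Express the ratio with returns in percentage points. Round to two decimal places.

Treynor = (Rp − Rf) / β = (6.60% − 3.74%) / 0.83 = 2.86 / 0.83 = 3.4458

3.45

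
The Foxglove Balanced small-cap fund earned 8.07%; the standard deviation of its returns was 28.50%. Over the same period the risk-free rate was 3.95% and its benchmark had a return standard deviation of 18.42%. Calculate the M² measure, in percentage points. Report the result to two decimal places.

6.61

Sharpe = (Rp − Rf) / σp = (8.07% − 3.95%) / 28.50% = 0.1446
M² = Rf + Sharpe × σm = 3.95% + 0.1446 × 18.42% = 6.6135%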